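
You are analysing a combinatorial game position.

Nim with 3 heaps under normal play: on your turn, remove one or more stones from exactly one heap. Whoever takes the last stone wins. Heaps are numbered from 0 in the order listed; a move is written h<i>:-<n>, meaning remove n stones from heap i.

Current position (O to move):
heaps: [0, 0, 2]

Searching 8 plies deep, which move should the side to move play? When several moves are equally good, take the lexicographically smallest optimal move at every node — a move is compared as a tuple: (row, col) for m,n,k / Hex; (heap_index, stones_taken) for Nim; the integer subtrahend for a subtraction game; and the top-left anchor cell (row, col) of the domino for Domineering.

[(0,0,2)] O move#1: h2:-1:-1/(0,0,1), h2:-2:+1/(0,0,0)*
[(0,0,0)] end (terminal -1, X#2); searched (0,0,2) to 8

O's best at [(0,0,2)]: h2:-2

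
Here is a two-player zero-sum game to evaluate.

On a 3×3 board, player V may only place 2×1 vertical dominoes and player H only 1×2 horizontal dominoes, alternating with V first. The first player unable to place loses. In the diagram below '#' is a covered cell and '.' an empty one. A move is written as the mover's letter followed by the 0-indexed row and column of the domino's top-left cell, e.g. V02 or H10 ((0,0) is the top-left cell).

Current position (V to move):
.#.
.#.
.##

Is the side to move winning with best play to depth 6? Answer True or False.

p1 V@[.#./.#./.##]: V00[##./##./.##]+1* V02[.##/.##/.##]+1 V10[.#./##./###]+1
p2 H@[##./##./.##] terminal -1; root [.#./.#./.##] d6

V winning at [.#./.#./.##]: True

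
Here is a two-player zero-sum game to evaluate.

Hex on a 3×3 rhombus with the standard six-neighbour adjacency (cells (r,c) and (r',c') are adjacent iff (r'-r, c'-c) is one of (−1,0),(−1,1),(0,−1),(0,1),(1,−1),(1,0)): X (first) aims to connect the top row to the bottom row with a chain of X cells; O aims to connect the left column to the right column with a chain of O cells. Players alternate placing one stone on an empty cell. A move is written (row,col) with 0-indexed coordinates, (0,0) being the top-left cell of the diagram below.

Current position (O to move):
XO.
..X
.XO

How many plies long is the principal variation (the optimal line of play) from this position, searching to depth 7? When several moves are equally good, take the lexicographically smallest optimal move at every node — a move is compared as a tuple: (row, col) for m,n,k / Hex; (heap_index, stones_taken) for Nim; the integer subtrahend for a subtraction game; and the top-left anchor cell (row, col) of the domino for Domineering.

PV length from [XO./..X/.XO]: 4 plies

ply 1, O at XO./..X/.XO | (0,2)=-1→XOO/..X/.XO*; (1,0)=-1→XO./O.X/.XO; (1,1)=-1→XO./.OX/.XO; (2,0)=-1→XO./..X/OXO
ply 2, X at XOO/..X/.XO | (1,0)=+1→XOO/X.X/.XO*; (1,1)=-1→XOO/.XX/.XO; (2,0)=-1→XOO/..X/XXO
ply 3, O at XOO/X.X/.XO | (1,1)=-1→XOO/XOX/.XO*; (2,0)=-1→XOO/X.X/OXO
ply 4, X at XOO/XOX/.XO | (2,0)=+1→XOO/XOX/XXO*
ply 5: XOO/XOX/XXO is terminal -1 (O); from XO./..X/.XO depth 7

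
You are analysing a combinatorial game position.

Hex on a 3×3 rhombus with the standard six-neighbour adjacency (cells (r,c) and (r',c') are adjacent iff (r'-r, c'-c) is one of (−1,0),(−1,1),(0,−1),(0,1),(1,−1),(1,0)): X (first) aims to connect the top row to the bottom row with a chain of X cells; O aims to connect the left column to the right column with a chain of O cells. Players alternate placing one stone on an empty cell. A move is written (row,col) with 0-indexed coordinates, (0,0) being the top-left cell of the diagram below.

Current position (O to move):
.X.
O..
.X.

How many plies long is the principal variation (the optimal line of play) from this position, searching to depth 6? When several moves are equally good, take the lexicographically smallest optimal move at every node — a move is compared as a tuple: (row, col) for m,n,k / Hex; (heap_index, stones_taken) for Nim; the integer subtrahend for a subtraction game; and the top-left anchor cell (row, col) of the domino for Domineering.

p1 O@[.X./O../.X.]: (0,0)[OX./O../.X.]-1 (0,2)[.XO/O../.X.]-1 (1,1)[.X./OO./.X.]+1* (1,2)[.X./O.O/.X.]-1 (2,0)[.X./O../OX.]-1 (2,2)[.X./O../.XO]-1
p2 X@[.X./OO./.X.]: (0,0)[XX./OO./.X.]-1* (0,2)[.XX/OO./.X.]-1 (1,2)[.X./OOX/.X.]-1 (2,0)[.X./OO./XX.]-1 (2,2)[.X./OO./.XX]-1
p3 O@[XX./OO./.X.]: (0,2)[XXO/OO./.X.]+1* (1,2)[XX./OOO/.X.]+1 (2,0)[XX./OO./OX.]+1 (2,2)[XX./OO./.XO]+1
p4 X@[XXO/OO./.X.] terminal -1; root [.X./O../.X.] d6

PV length from [.X./O../.X.]: 3 plies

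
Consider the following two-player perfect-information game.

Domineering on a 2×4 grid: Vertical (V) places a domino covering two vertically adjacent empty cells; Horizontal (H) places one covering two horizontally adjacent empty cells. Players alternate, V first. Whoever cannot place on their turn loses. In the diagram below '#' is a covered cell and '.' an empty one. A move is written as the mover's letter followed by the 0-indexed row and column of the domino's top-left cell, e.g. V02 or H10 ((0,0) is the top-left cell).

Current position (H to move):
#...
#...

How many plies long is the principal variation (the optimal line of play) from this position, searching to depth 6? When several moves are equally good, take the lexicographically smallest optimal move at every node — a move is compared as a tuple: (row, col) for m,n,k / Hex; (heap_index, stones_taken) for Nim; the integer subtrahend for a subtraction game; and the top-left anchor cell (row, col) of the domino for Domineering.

PV length from [#.../#...]: 3 plies

[#.../#...] H move#1: H01:+1/###./#...*, H02:+1/#.##/#..., H11:+1/#.../###., H12:+1/#.../#.##
[###./#...] V move#2: V03:-1/####/#..#*
[####/#..#] H move#3: H11:+1/####/####*
[####/####] end (terminal -1, V#4); searched #.../#... to 6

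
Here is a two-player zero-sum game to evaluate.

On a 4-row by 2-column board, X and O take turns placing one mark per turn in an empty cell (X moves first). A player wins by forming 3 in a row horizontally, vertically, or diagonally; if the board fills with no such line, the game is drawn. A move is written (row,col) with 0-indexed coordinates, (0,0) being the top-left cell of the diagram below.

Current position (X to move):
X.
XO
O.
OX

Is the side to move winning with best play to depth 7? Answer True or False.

[X./XO/O./OX] X move#1: (0,1):+0/XX/XO/O./OX*, (2,1):+0/X./XO/OX/OX
[XX/XO/O./OX] O move#2: (2,1):+0/XX/XO/OO/OX*
[XX/XO/OO/OX] end (terminal +0, X#3); searched X./XO/O./OX to 7

X winning at [X./XO/O./OX]: False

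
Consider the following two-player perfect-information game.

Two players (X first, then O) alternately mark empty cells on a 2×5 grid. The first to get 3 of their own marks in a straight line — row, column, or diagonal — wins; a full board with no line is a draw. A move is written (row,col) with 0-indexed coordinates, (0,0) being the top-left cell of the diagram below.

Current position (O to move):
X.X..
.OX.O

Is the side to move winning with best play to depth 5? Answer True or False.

[X.X../.OX.O] O move#1: (0,1):+0/XOX../.OX.O*, (0,3):-1/X.XO./.OX.O, (0,4):-1/X.X.O/.OX.O, (1,0):-1/X.X../OOX.O, (1,3):-1/X.X../.OXOO
[XOX../.OX.O] X move#2: (0,3):+0/XOXX./.OX.O*, (0,4):+0/XOX.X/.OX.O, (1,0):+0/XOX../XOX.O, (1,3):+0/XOX../.OXXO
[XOXX./.OX.O] O move#3: (0,4):+0/XOXXO/.OX.O*, (1,0):-1/XOXX./OOX.O, (1,3):-1/XOXX./.OXOO
[XOXXO/.OX.O] X move#4: (1,0):+0/XOXXO/XOX.O*, (1,3):+0/XOXXO/.OXXO
[XOXXO/XOX.O] O move#5: (1,3):+0/XOXXO/XOXOO*
[XOXXO/XOXOO] end (terminal +0, X#6); searched X.X../.OX.O to 5

O winning at [X.X../.OX.O]: False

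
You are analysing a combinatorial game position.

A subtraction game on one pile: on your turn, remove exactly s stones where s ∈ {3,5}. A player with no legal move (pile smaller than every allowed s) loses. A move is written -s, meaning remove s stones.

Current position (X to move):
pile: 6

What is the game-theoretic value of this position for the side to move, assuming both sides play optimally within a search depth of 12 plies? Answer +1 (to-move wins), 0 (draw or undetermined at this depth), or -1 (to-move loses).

value(6, X) = +1

[6] X move#1: -3:-1/3, -5:+1/1*
[1] end (terminal -1, O#2); searched 6 to 12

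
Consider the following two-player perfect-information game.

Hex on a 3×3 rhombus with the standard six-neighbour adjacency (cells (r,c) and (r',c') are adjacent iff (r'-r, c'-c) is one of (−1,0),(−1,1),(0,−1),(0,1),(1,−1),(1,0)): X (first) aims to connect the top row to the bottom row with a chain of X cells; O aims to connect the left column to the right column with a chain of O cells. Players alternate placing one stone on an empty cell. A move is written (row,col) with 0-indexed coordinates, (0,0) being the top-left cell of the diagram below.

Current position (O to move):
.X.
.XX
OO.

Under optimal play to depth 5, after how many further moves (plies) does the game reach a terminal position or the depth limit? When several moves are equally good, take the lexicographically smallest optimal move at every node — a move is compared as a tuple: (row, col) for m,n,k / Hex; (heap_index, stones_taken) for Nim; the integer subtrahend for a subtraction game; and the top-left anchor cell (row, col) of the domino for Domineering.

PV length from [.X./.XX/OO.]: 1 ply

p1 O@[.X./.XX/OO.]: (0,0)[OX./.XX/OO.]-1 (0,2)[.XO/.XX/OO.]-1 (1,0)[.X./OXX/OO.]-1 (2,2)[.X./.XX/OOO]+1*
p2 X@[.X./.XX/OOO] terminal -1; root [.X./.XX/OO.] d5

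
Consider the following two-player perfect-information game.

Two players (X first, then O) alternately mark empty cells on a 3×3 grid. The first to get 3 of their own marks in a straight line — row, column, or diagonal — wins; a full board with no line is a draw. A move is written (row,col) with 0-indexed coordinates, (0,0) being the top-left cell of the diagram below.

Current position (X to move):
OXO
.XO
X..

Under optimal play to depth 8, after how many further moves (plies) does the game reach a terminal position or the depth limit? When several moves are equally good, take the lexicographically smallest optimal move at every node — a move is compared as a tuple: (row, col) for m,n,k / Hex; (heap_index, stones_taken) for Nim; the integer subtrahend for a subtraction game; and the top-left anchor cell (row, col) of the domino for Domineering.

PV length from [OXO/.XO/X..]: 1 ply

p1 X@[OXO/.XO/X..]: (1,0)[OXO/XXO/X..]-1 (2,1)[OXO/.XO/XX.]+1* (2,2)[OXO/.XO/X.X]+0
p2 O@[OXO/.XO/XX.] terminal -1; root [OXO/.XO/X..] d8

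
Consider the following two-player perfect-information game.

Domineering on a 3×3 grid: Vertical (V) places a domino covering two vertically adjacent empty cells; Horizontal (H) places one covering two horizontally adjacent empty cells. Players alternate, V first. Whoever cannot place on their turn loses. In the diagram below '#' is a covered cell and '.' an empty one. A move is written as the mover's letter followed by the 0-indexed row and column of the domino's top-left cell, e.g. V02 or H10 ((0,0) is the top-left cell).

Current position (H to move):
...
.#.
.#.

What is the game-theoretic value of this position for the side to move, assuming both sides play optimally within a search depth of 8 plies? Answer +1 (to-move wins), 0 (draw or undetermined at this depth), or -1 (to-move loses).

[.../.#./.#.] H move#1: H00:-1/##./.#./.#.*, H01:-1/.##/.#./.#.
[##./.#./.#.] V move#2: V02:+1/###/.##/.#.*, V10:+1/##./##./##., V12:+1/##./.##/.##
[###/.##/.#.] end (terminal -1, H#3); searched .../.#./.#. to 8

value(.../.#./.#., H) = -1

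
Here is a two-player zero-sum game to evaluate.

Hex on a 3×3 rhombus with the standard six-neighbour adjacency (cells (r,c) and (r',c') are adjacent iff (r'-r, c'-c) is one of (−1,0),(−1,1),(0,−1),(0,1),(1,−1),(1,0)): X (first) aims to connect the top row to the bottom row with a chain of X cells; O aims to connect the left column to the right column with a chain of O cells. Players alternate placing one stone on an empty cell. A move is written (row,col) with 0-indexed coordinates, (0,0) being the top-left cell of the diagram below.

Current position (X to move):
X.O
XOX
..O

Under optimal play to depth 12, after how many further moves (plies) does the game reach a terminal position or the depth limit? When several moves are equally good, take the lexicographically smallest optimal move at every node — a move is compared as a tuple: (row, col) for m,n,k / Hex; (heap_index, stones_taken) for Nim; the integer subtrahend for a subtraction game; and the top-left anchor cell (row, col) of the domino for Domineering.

p1 X@[X.O/XOX/..O]: (0,1)[XXO/XOX/..O]-1 (2,0)[X.O/XOX/X.O]+1* (2,1)[X.O/XOX/.XO]-1
p2 O@[X.O/XOX/X.O] terminal -1; root [X.O/XOX/..O] d12

PV length from [X.O/XOX/..O]: 1 ply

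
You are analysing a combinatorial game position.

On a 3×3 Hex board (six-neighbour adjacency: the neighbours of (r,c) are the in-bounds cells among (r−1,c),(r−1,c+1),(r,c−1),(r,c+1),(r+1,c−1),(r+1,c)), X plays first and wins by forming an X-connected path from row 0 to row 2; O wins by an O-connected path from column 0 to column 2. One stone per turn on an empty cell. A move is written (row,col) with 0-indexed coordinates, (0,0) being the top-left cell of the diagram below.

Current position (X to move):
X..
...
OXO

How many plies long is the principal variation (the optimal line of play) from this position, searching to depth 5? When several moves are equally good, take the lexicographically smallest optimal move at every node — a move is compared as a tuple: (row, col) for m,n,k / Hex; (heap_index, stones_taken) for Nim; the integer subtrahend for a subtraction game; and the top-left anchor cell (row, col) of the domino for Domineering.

PV length from [X../.../OXO]: 5 plies

[X../.../OXO] X move#1: (0,1):-1/XX./.../OXO, (0,2):+1/X.X/.../OXO*, (1,0):-1/X../X../OXO, (1,1):+1/X../.X./OXO, (1,2):+1/X../..X/OXO
[X.X/.../OXO] O move#2: (0,1):-1/XOX/.../OXO*, (1,0):-1/X.X/O../OXO, (1,1):-1/X.X/.O./OXO, (1,2):-1/X.X/..O/OXO
[XOX/.../OXO] X move#3: (1,0):+1/XOX/X../OXO*, (1,1):+1/XOX/.X./OXO, (1,2):+1/XOX/..X/OXO
[XOX/X../OXO] O move#4: (1,1):-1/XOX/XO./OXO*, (1,2):-1/XOX/X.O/OXO
[XOX/XO./OXO] X move#5: (1,2):+1/XOX/XOX/OXO*
[XOX/XOX/OXO] end (terminal -1, O#6); searched X../.../OXO to 5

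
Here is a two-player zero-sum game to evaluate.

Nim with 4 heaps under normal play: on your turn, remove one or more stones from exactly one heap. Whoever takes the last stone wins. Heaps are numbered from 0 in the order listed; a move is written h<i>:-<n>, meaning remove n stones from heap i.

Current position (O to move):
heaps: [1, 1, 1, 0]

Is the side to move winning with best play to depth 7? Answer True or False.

p1 O@[(1,1,1,0)]: h0:-1[(0,1,1,0)]+1* h1:-1[(1,0,1,0)]+1 h2:-1[(1,1,0,0)]+1
p2 X@[(0,1,1,0)]: h1:-1[(0,0,1,0)]-1* h2:-1[(0,1,0,0)]-1
p3 O@[(0,0,1,0)]: h2:-1[(0,0,0,0)]+1*
p4 X@[(0,0,0,0)] terminal -1; root [(1,1,1,0)] d7

O winning at [(1,1,1,0)]: True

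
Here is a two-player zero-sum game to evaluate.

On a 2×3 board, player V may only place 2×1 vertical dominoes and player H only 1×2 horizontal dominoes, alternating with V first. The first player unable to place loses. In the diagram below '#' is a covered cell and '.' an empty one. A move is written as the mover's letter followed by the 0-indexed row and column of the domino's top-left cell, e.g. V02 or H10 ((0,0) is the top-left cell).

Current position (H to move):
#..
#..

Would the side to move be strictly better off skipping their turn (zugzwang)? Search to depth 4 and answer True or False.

zugzwang(#../#.., H) = False

[#../#..] H move#1: H01:+1/###/#..*, H11:+1/#../###
[###/#..] end (terminal -1, V#2); searched #../#.. to 4
suppose H passes — search the same position with V to move:
pass> [#../#..] V move#1: V01:+1/##./##.*, V02:+1/#.#/#.#
pass> [##./##.] end (terminal -1, H#2); searched #../#.. to 4
for H: play +1, pass -1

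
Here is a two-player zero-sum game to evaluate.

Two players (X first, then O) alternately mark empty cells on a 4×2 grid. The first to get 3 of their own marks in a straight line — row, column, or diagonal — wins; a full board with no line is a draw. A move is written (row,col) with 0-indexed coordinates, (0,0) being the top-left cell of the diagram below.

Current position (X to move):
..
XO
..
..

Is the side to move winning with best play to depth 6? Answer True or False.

X winning at [../XO/../..]: True

p1 X@[../XO/../..]: (0,0)[X./XO/../..]+0 (0,1)[.X/XO/../..]+0 (2,0)[../XO/X./..]+1* (2,1)[../XO/.X/..]+0 (3,0)[../XO/../X.]+0 (3,1)[../XO/../.X]+0
p2 O@[../XO/X./..]: (0,0)[O./XO/X./..]-1* (0,1)[.O/XO/X./..]-1 (2,1)[../XO/XO/..]-1 (3,0)[../XO/X./O.]-1 (3,1)[../XO/X./.O]-1
p3 X@[O./XO/X./..]: (0,1)[OX/XO/X./..]+0 (2,1)[O./XO/XX/..]+0 (3,0)[O./XO/X./X.]+1* (3,1)[O./XO/X./.X]+0
p4 O@[O./XO/X./X.] terminal -1; root [../XO/../..] d6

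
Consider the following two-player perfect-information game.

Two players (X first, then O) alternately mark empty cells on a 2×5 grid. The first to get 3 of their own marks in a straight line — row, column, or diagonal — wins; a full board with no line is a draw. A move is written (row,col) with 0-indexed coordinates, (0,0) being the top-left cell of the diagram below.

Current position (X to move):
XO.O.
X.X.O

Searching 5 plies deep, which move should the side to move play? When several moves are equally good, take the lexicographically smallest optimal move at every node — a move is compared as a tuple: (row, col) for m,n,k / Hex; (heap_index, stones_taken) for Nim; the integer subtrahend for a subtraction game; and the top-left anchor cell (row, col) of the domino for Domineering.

X's best at [XO.O./X.X.O]: (1,1)

p1 X@[XO.O./X.X.O]: (0,2)[XOXO./X.X.O]+0 (0,4)[XO.OX/X.X.O]-1 (1,1)[XO.O./XXX.O]+1* (1,3)[XO.O./X.XXO]-1
p2 O@[XO.O./XXX.O] terminal -1; root [XO.O./X.X.O] d5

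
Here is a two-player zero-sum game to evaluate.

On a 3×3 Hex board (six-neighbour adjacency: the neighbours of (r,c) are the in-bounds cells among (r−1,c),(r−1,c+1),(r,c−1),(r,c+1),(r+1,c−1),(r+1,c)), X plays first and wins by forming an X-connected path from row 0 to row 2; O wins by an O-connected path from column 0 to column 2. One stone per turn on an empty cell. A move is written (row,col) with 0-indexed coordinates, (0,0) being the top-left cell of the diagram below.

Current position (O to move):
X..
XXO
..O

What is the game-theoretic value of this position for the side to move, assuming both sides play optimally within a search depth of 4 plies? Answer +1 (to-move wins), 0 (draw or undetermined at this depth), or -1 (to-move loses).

value(X../XXO/..O, O) = -1

p1 O@[X../XXO/..O]: (0,1)[XO./XXO/..O]-1* (0,2)[X.O/XXO/..O]-1 (2,0)[X../XXO/O.O]-1 (2,1)[X../XXO/.OO]-1
p2 X@[XO./XXO/..O]: (0,2)[XOX/XXO/..O]+1* (2,0)[XO./XXO/X.O]+1 (2,1)[XO./XXO/.XO]+1
p3 O@[XOX/XXO/..O]: (2,0)[XOX/XXO/O.O]-1* (2,1)[XOX/XXO/.OO]-1
p4 X@[XOX/XXO/O.O]: (2,1)[XOX/XXO/OXO]+1*
p5 O@[XOX/XXO/OXO] terminal -1; root [X../XXO/..O] d4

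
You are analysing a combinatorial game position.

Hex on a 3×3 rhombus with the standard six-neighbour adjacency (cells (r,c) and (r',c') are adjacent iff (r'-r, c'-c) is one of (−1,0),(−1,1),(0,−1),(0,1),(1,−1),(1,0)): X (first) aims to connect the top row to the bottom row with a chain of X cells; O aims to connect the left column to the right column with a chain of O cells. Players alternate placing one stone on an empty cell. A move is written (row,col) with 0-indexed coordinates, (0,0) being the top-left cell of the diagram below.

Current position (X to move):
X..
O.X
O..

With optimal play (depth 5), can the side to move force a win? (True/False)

ply 1, X at X../O.X/O.. | (0,1)=+1→XX./O.X/O..*; (0,2)=+1→X.X/O.X/O..; (1,1)=+1→X../OXX/O..; (2,1)=-1→X../O.X/OX.; (2,2)=-1→X../O.X/O.X
ply 2, O at XX./O.X/O.. | (0,2)=-1→XXO/O.X/O..*; (1,1)=-1→XX./OOX/O..; (2,1)=-1→XX./O.X/OO.; (2,2)=-1→XX./O.X/O.O
ply 3, X at XXO/O.X/O.. | (1,1)=+1→XXO/OXX/O..*; (2,1)=-1→XXO/O.X/OX.; (2,2)=-1→XXO/O.X/O.X
ply 4, O at XXO/OXX/O.. | (2,1)=-1→XXO/OXX/OO.*; (2,2)=-1→XXO/OXX/O.O
ply 5, X at XXO/OXX/OO. | (2,2)=+1→XXO/OXX/OOX*
ply 6: XXO/OXX/OOX is terminal -1 (O); from X../O.X/O.. depth 5

X winning at [X../O.X/O..]: True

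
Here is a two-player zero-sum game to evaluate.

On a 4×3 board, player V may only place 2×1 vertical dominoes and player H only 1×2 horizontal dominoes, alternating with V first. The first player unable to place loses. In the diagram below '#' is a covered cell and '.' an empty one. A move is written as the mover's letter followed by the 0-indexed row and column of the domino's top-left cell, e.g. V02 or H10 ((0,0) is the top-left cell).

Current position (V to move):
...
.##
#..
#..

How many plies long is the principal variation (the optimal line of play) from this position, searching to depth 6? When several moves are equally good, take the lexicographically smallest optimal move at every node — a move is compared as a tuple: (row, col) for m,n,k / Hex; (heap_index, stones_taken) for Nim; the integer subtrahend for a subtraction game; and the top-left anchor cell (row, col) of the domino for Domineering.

p1 V@[.../.##/#../#..]: V00[#../###/#../#..]-1 V21[.../.##/##./##.]+1* V22[.../.##/#.#/#.#]+1
p2 H@[.../.##/##./##.]: H00[##./.##/##./##.]-1* H01[.##/.##/##./##.]-1
p3 V@[##./.##/##./##.]: V22[##./.##/###/###]+1*
p4 H@[##./.##/###/###] terminal -1; root [.../.##/#../#..] d6

PV length from [.../.##/#../#..]: 3 plies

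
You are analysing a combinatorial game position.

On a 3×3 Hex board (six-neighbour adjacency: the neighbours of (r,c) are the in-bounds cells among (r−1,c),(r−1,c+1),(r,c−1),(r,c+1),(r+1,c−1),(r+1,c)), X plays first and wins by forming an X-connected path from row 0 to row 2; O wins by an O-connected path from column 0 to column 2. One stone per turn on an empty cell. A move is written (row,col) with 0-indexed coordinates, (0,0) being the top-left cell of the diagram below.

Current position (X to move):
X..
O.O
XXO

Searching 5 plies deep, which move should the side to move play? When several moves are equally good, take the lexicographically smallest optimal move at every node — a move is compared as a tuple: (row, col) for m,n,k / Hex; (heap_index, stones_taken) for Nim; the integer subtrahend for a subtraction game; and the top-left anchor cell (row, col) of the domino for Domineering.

X's best at [X../O.O/XXO]: (1,1)

[X../O.O/XXO] X move#1: (0,1):-1/XX./O.O/XXO, (0,2):-1/X.X/O.O/XXO, (1,1):+1/X../OXO/XXO*
[X../OXO/XXO] O move#2: (0,1):-1/XO./OXO/XXO*, (0,2):-1/X.O/OXO/XXO
[XO./OXO/XXO] X move#3: (0,2):+1/XOX/OXO/XXO*
[XOX/OXO/XXO] end (terminal -1, O#4); searched X../O.O/XXO to 5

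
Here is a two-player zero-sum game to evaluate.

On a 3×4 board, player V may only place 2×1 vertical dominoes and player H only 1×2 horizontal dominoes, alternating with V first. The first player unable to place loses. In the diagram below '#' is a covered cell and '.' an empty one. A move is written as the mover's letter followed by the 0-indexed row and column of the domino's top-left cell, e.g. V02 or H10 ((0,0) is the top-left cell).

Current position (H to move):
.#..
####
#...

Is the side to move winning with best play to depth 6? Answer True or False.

p1 H@[.#../####/#...]: H02[.###/####/#...]+1* H21[.#../####/###.]+1 H22[.#../####/#.##]+1
p2 V@[.###/####/#...] terminal -1; root [.#../####/#...] d6

H winning at [.#../####/#...]: True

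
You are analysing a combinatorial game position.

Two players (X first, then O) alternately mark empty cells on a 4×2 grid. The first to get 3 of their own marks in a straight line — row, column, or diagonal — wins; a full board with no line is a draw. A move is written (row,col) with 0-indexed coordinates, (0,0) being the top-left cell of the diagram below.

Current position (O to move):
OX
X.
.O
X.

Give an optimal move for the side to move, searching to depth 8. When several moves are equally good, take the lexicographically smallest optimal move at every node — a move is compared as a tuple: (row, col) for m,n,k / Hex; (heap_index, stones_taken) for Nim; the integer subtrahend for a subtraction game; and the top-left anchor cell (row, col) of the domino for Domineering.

O's best at [OX/X./.O/X.]: (2,0)

p1 O@[OX/X./.O/X.]: (1,1)[OX/XO/.O/X.]-1 (2,0)[OX/X./OO/X.]+0* (3,1)[OX/X./.O/XO]-1
p2 X@[OX/X./OO/X.]: (1,1)[OX/XX/OO/X.]+0* (3,1)[OX/X./OO/XX]+0
p3 O@[OX/XX/OO/X.]: (3,1)[OX/XX/OO/XO]+0*
p4 X@[OX/XX/OO/XO] terminal +0; root [OX/X./.O/X.] d8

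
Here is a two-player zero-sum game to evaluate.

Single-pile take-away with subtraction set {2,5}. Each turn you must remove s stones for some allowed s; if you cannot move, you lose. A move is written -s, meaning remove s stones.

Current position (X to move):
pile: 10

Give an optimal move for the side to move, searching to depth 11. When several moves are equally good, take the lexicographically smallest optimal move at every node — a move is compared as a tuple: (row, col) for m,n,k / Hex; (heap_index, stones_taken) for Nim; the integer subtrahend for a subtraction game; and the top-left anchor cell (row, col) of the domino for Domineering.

X's best at [10]: -2

ply 1, X at 10 | -2=+1→8*; -5=-1→5
ply 2, O at 8 | -2=-1→6*; -5=-1→3
ply 3, X at 6 | -2=+1→4*; -5=+1→1
ply 4, O at 4 | -2=-1→2*
ply 5, X at 2 | -2=+1→0*
ply 6: 0 is terminal -1 (O); from 10 depth 11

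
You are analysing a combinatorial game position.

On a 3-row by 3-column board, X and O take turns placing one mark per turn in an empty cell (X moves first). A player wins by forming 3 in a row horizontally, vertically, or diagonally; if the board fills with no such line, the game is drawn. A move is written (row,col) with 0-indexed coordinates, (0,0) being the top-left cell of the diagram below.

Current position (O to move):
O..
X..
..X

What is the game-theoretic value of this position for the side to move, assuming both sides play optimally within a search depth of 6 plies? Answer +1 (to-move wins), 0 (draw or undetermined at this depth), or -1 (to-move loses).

ply 1, O at O../X../..X | (0,1)=-1→OO./X../..X; (0,2)=+0→O.O/X../..X*; (1,1)=+0→O../XO./..X; (1,2)=+0→O../X.O/..X; (2,0)=-1→O../X../O.X; (2,1)=-1→O../X../.OX
ply 2, X at O.O/X../..X | (0,1)=+0→OXO/X../..X*; (1,1)=-1→O.O/XX./..X; (1,2)=-1→O.O/X.X/..X; (2,0)=-1→O.O/X../X.X; (2,1)=-1→O.O/X../.XX
ply 3, O at OXO/X../..X | (1,1)=+0→OXO/XO./..X*; (1,2)=-1→OXO/X.O/..X; (2,0)=-1→OXO/X../O.X; (2,1)=+0→OXO/X../.OX
ply 4, X at OXO/XO./..X | (1,2)=-1→OXO/XOX/..X; (2,0)=+0→OXO/XO./X.X*; (2,1)=-1→OXO/XO./.XX
ply 5, O at OXO/XO./X.X | (1,2)=-1→OXO/XOO/X.X; (2,1)=+0→OXO/XO./XOX*
ply 6, X at OXO/XO./XOX | (1,2)=+0→OXO/XOX/XOX*
ply 7: OXO/XOX/XOX is terminal +0 (O); from O../X../..X depth 6

value(O../X../..X, O) = 0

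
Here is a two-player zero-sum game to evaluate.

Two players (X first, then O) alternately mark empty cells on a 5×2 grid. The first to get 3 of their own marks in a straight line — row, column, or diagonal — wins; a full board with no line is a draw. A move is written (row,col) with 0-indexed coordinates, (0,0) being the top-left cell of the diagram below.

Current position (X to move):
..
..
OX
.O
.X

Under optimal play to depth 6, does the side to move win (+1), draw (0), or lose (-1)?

value(../../OX/.O/.X, X) = 0

[../../OX/.O/.X] X move#1: (0,0):-1/X./../OX/.O/.X, (0,1):+0/.X/../OX/.O/.X*, (1,0):+0/../X./OX/.O/.X, (1,1):+0/../.X/OX/.O/.X, (3,0):+0/../../OX/XO/.X, (4,0):-1/../../OX/.O/XX
[.X/../OX/.O/.X] O move#2: (0,0):-1/OX/../OX/.O/.X, (1,0):-1/.X/O./OX/.O/.X, (1,1):+0/.X/.O/OX/.O/.X*, (3,0):-1/.X/../OX/OO/.X, (4,0):-1/.X/../OX/.O/OX
[.X/.O/OX/.O/.X] X move#3: (0,0):-1/XX/.O/OX/.O/.X, (1,0):+0/.X/XO/OX/.O/.X*, (3,0):+0/.X/.O/OX/XO/.X, (4,0):-1/.X/.O/OX/.O/XX
[.X/XO/OX/.O/.X] O move#4: (0,0):+0/OX/XO/OX/.O/.X*, (3,0):+0/.X/XO/OX/OO/.X, (4,0):+0/.X/XO/OX/.O/OX
[OX/XO/OX/.O/.X] X move#5: (3,0):+0/OX/XO/OX/XO/.X*, (4,0):+0/OX/XO/OX/.O/XX
[OX/XO/OX/XO/.X] O move#6: (4,0):+0/OX/XO/OX/XO/OX*
[OX/XO/OX/XO/OX] end (terminal +0, X#7); searched ../../OX/.O/.X to 6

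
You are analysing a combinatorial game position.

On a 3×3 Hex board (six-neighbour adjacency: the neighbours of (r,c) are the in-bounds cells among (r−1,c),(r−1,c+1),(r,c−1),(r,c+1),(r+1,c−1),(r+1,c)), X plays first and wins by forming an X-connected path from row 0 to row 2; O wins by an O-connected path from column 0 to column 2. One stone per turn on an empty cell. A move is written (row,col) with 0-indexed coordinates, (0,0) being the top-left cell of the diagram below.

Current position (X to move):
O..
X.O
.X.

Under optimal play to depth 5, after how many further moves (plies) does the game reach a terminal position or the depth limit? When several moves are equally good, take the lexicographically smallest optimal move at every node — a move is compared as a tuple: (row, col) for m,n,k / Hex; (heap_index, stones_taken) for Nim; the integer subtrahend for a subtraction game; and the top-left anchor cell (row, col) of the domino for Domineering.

PV length from [O../X.O/.X.]: 3 plies

[O../X.O/.X.] X move#1: (0,1):+1/OX./X.O/.X.*, (0,2):-1/O.X/X.O/.X., (1,1):+1/O../XXO/.X., (2,0):-1/O../X.O/XX., (2,2):-1/O../X.O/.XX
[OX./X.O/.X.] O move#2: (0,2):-1/OXO/X.O/.X.*, (1,1):-1/OX./XOO/.X., (2,0):-1/OX./X.O/OX., (2,2):-1/OX./X.O/.XO
[OXO/X.O/.X.] X move#3: (1,1):+1/OXO/XXO/.X.*, (2,0):+1/OXO/X.O/XX., (2,2):+1/OXO/X.O/.XX
[OXO/XXO/.X.] end (terminal -1, O#4); searched O../X.O/.X. to 5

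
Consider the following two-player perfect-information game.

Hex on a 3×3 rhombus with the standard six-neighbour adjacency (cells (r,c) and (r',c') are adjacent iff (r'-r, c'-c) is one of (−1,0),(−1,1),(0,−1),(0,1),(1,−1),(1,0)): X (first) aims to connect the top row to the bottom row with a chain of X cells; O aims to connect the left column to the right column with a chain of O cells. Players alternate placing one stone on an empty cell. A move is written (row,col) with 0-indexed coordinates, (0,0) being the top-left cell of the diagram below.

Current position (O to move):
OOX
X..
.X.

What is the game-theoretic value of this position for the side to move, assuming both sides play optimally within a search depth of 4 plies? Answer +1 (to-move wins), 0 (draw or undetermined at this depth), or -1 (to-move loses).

ply 1, O at OOX/X../.X. | (1,1)=-1→OOX/XO./.X.*; (1,2)=-1→OOX/X.O/.X.; (2,0)=-1→OOX/X../OX.; (2,2)=-1→OOX/X../.XO
ply 2, X at OOX/XO./.X. | (1,2)=+1→OOX/XOX/.X.*; (2,0)=-1→OOX/XO./XX.; (2,2)=-1→OOX/XO./.XX
ply 3: OOX/XOX/.X. is terminal -1 (O); from OOX/X../.X. depth 4

value(OOX/X../.X., O) = -1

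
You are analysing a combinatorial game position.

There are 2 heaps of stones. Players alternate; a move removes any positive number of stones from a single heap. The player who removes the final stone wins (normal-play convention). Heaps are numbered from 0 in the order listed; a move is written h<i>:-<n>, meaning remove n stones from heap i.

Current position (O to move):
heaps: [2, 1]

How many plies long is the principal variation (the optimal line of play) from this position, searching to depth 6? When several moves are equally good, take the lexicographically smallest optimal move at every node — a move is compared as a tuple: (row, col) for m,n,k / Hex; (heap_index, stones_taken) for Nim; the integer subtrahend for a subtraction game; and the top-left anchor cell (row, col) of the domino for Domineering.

PV length from [(2,1)]: 3 plies

[(2,1)] O move#1: h0:-1:+1/(1,1)*, h0:-2:-1/(0,1), h1:-1:-1/(2,0)
[(1,1)] X move#2: h0:-1:-1/(0,1)*, h1:-1:-1/(1,0)
[(0,1)] O move#3: h1:-1:+1/(0,0)*
[(0,0)] end (terminal -1, X#4); searched (2,1) to 6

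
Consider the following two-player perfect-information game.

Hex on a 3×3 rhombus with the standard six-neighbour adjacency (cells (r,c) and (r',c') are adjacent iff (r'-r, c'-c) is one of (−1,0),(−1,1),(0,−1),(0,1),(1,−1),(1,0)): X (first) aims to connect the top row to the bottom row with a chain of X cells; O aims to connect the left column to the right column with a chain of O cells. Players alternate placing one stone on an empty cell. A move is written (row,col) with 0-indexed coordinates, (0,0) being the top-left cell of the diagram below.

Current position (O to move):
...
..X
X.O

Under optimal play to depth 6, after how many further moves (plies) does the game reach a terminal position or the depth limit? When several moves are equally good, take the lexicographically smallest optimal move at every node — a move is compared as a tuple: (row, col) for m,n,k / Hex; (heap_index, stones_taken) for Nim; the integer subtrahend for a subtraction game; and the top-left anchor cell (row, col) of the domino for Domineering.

p1 O@[.../..X/X.O]: (0,0)[O../..X/X.O]-1* (0,1)[.O./..X/X.O]-1 (0,2)[..O/..X/X.O]-1 (1,0)[.../O.X/X.O]-1 (1,1)[.../.OX/X.O]-1 (2,1)[.../..X/XOO]-1
p2 X@[O../..X/X.O]: (0,1)[OX./..X/X.O]+1* (0,2)[O.X/..X/X.O]+1 (1,0)[O../X.X/X.O]+1 (1,1)[O../.XX/X.O]+1 (2,1)[O../..X/XXO]+1
p3 O@[OX./..X/X.O]: (0,2)[OXO/..X/X.O]-1* (1,0)[OX./O.X/X.O]-1 (1,1)[OX./.OX/X.O]-1 (2,1)[OX./..X/XOO]-1
p4 X@[OXO/..X/X.O]: (1,0)[OXO/X.X/X.O]+1* (1,1)[OXO/.XX/X.O]+1 (2,1)[OXO/..X/XXO]+1
p5 O@[OXO/X.X/X.O] terminal -1; root [.../..X/X.O] d6

PV length from [.../..X/X.O]: 4 plies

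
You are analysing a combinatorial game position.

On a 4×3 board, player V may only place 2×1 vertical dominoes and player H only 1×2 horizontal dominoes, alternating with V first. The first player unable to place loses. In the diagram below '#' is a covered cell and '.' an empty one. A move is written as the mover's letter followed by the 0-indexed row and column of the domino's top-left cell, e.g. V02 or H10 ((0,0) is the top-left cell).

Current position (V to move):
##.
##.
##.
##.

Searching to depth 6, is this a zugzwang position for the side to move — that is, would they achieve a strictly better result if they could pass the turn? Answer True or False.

zugzwang(##./##./##./##., V) = False

ply 1, V at ##./##./##./##. | V02=+1→###/###/##./##.*; V12=+1→##./###/###/##.; V22=+1→##./##./###/###
ply 2: ###/###/##./##. is terminal -1 (H); from ##./##./##./##. depth 6
if V skipped the turn, H would face:
~ ply 1: ##./##./##./##. is terminal -1 (H); from ##./##./##./##. depth 6
compare (V): move=+1 vs pass=+1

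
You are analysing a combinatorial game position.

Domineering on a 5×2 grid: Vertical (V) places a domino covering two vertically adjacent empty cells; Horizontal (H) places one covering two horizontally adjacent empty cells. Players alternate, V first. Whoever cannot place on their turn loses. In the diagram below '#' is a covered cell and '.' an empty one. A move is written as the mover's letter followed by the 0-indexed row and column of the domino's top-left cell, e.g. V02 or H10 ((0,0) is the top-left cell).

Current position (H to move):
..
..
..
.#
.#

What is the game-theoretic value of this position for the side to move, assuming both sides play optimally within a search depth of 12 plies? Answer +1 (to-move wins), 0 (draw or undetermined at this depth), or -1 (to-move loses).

[../../../.#/.#] H move#1: H00:-1/##/../../.#/.#, H10:+1/../##/../.#/.#*, H20:-1/../../##/.#/.#
[../##/../.#/.#] V move#2: V20:-1/../##/#./##/.#*, V30:-1/../##/../##/##
[../##/#./##/.#] H move#3: H00:+1/##/##/#./##/.#*
[##/##/#./##/.#] end (terminal -1, V#4); searched ../../../.#/.# to 12

value(../../../.#/.#, H) = +1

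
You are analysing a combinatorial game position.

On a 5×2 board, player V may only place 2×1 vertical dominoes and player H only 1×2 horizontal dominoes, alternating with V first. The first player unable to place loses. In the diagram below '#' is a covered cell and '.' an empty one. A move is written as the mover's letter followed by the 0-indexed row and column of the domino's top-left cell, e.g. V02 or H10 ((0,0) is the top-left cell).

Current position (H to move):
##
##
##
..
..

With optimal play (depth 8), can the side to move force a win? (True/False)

p1 H@[##/##/##/../..]: H30[##/##/##/##/..]+1* H40[##/##/##/../##]+1
p2 V@[##/##/##/##/..] terminal -1; root [##/##/##/../..] d8

H winning at [##/##/##/../..]: True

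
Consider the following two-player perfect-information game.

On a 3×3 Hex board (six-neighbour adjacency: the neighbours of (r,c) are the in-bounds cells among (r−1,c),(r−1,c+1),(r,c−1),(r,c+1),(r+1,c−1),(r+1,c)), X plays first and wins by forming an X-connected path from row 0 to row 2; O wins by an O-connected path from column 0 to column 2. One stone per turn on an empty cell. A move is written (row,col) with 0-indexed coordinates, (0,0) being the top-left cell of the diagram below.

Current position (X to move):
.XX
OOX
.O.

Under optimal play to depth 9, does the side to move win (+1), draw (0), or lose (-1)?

value(.XX/OOX/.O., X) = +1

ply 1, X at .XX/OOX/.O. | (0,0)=-1→XXX/OOX/.O.; (2,0)=-1→.XX/OOX/XO.; (2,2)=+1→.XX/OOX/.OX*
ply 2: .XX/OOX/.OX is terminal -1 (O); from .XX/OOX/.O. depth 9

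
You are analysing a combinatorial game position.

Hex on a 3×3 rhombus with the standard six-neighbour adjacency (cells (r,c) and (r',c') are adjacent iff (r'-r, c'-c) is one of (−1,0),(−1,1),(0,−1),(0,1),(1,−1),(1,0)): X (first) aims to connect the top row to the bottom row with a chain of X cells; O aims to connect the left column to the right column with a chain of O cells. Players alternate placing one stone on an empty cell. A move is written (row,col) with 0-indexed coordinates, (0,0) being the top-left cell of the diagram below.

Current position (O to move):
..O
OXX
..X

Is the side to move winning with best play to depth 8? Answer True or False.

ply 1, O at ..O/OXX/..X | (0,0)=-1→O.O/OXX/..X; (0,1)=+1→.OO/OXX/..X*; (2,0)=-1→..O/OXX/O.X; (2,1)=-1→..O/OXX/.OX
ply 2: .OO/OXX/..X is terminal -1 (X); from ..O/OXX/..X depth 8

O winning at [..O/OXX/..X]: True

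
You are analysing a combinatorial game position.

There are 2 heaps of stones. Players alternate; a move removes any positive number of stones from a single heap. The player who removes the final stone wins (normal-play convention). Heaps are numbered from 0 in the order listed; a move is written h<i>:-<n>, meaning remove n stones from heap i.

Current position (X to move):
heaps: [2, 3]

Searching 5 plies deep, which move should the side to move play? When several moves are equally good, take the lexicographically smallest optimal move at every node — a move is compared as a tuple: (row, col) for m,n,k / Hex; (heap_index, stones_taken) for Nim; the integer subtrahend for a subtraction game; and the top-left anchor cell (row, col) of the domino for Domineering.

p1 X@[(2,3)]: h0:-1[(1,3)]-1 h0:-2[(0,3)]-1 h1:-1[(2,2)]+1* h1:-2[(2,1)]-1 h1:-3[(2,0)]-1
p2 O@[(2,2)]: h0:-1[(1,2)]-1* h0:-2[(0,2)]-1 h1:-1[(2,1)]-1 h1:-2[(2,0)]-1
p3 X@[(1,2)]: h0:-1[(0,2)]-1 h1:-1[(1,1)]+1* h1:-2[(1,0)]-1
p4 O@[(1,1)]: h0:-1[(0,1)]-1* h1:-1[(1,0)]-1
p5 X@[(0,1)]: h1:-1[(0,0)]+1*
p6 O@[(0,0)] terminal -1; root [(2,3)] d5

X's best at [(2,3)]: h1:-1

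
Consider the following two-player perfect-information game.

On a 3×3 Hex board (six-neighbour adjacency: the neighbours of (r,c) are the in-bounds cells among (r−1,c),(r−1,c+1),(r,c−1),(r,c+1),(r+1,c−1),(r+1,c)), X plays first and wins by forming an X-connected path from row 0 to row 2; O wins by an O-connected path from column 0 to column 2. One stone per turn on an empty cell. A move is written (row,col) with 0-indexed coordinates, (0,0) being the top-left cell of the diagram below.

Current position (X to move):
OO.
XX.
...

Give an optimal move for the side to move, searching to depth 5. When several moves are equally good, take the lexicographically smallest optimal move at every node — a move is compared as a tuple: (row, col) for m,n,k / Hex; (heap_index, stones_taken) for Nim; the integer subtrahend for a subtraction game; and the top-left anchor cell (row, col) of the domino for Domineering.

X's best at [OO./XX./...]: (0,2)

ply 1, X at OO./XX./... | (0,2)=+1→OOX/XX./...*; (1,2)=-1→OO./XXX/...; (2,0)=-1→OO./XX./X..; (2,1)=-1→OO./XX./.X.; (2,2)=-1→OO./XX./..X
ply 2, O at OOX/XX./... | (1,2)=-1→OOX/XXO/...*; (2,0)=-1→OOX/XX./O..; (2,1)=-1→OOX/XX./.O.; (2,2)=-1→OOX/XX./..O
ply 3, X at OOX/XXO/... | (2,0)=+1→OOX/XXO/X..*; (2,1)=+1→OOX/XXO/.X.; (2,2)=+1→OOX/XXO/..X
ply 4: OOX/XXO/X.. is terminal -1 (O); from OO./XX./... depth 5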